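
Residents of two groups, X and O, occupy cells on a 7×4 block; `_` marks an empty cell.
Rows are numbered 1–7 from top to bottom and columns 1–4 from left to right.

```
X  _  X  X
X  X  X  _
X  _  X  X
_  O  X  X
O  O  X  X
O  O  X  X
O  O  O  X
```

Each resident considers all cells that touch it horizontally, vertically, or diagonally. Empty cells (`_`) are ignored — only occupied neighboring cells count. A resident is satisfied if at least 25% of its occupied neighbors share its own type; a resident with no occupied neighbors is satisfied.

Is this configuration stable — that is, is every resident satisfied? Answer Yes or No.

Row 1: (1,1)X 2/2 ok · (1,3)X 3/3 ok · (1,4)X 2/2 ok
Row 2: (2,1)X 3/3 ok · (2,2)X 6/6 ok · (2,3)X 5/5 ok
Row 3: (3,1)X 2/3 ok · (3,3)X 5/6 ok · (3,4)X 4/4 ok
Row 4: (4,2)O 2/6 ok · (4,3)X 5/7 ok · (4,4)X 5/5 ok
Row 5: (5,1)O 4/4 ok · (5,2)O 4/7 ok · (5,3)X 5/8 ok · (5,4)X 5/5 ok
Row 6: (6,1)O 5/5 ok · (6,2)O 6/8 ok · (6,3)X 4/8 ok · (6,4)X 4/5 ok
Row 7: (7,1)O 3/3 ok · (7,2)O 4/5 ok · (7,3)O 2/5 ok · (7,4)X 2/3 ok
All meet the threshold, so the configuration is stable.

Yes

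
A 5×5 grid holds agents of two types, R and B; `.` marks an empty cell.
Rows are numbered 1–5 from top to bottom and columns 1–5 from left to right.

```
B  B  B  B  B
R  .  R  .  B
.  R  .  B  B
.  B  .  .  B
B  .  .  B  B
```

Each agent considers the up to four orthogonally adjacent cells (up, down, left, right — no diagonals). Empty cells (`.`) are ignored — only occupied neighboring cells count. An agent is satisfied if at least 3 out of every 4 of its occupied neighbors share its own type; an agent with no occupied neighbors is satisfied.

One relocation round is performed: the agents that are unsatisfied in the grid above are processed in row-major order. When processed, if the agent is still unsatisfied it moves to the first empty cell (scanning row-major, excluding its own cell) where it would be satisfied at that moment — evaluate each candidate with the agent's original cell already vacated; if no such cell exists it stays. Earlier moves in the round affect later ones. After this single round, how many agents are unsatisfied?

Initially unsatisfied (in order): (1,1), (1,3), (2,1), (2,3), (3,2), (4,2).
  (1,1) → (2,4).
  (1,3) → (4,1).
  (2,1): now satisfied by earlier moves; stays.
  (2,3): no empty cell satisfies it; stays.
  (3,2): no empty cell satisfies it; stays.
  (4,2) → (4,3).
Resulting grid:
. B . B B
R . R B B
. R . B B
B . B . B
B . . B B
Unsatisfied now: (2,3).

1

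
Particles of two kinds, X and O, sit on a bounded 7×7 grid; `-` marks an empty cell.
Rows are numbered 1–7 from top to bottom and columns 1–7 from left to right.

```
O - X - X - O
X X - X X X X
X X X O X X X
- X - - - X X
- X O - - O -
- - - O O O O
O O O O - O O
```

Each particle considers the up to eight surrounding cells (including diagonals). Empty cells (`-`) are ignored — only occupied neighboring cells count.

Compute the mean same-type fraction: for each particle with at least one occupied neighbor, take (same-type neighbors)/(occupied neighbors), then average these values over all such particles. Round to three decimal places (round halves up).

0.796

(1,1)O 0/2
(1,3)X 2/2
(1,5)X 3/3
(1,7)O 0/2
(2,1)X 3/4
(2,2)X 5/6
(2,4)X 5/6
(2,5)X 5/6
(2,6)X 6/7
(2,7)X 3/4
(3,1)X 4/4
(3,2)X 5/5
(3,3)X 4/5
(3,4)O 0/4
(3,5)X 5/6
(3,6)X 7/7
(3,7)X 5/5
(4,2)X 4/5
(4,6)X 4/5
(4,7)X 3/4
(5,2)X 1/2
(5,3)O 1/3
(5,6)O 3/5
(6,4)O 4/4
(6,5)O 5/5
(6,6)O 5/5
(6,7)O 4/4
(7,1)O 1/1
(7,2)O 2/2
(7,3)O 3/3
(7,4)O 3/3
(7,6)O 4/4
(7,7)O 3/3
Sum over 33 particles: 0/2 + 2/2 + 3/3 + 0/2 + 3/4 + 5/6 + 5/6 + 5/6 + 6/7 + 3/4 + 4/4 + 5/5 + 4/5 + 0/4 + 5/6 + 7/7 + 5/5 + 4/5 + 4/5 + 3/4 + 1/2 + 1/3 + 3/5 + 4/4 + 5/5 + 5/5 + 4/4 + 1/1 + 2/2 + 3/3 + 3/3 + 4/4 + 3/3 = 2207/84; mean = 2207/84 ÷ 33 = 2207/2772 = 0.796176… → 0.796.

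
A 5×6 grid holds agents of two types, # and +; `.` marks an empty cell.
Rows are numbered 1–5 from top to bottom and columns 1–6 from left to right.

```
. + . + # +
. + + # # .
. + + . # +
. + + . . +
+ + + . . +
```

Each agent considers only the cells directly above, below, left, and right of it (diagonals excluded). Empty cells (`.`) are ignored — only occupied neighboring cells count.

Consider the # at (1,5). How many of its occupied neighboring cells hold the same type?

Occupied neighbors of (1,5): (2,5)=#, (1,4)=+, (1,6)=+.
Same type (#): 1 of 3.

1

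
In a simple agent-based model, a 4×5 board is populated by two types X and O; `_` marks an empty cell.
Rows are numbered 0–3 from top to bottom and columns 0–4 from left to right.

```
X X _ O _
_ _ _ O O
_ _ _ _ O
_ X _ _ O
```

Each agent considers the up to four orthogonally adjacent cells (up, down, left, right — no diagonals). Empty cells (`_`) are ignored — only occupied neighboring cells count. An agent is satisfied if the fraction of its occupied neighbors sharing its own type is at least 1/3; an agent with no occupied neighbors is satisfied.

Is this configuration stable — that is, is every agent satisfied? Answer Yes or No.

(0,0)X 1/1 ✓
(0,1)X 1/1 ✓
(0,3)O 1/1 ✓
(1,3)O 2/2 ✓
(1,4)O 2/2 ✓
(2,4)O 2/2 ✓
(3,1)X 0/0 ✓
(3,4)O 1/1 ✓
All meet the threshold, so the configuration is stable.

Yes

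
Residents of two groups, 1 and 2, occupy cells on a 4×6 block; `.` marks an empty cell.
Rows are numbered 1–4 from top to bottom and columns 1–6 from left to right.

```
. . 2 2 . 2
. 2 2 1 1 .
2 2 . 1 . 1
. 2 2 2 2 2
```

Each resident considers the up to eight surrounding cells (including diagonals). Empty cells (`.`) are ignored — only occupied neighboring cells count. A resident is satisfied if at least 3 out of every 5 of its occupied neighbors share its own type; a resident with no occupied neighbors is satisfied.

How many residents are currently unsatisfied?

Row 1: (1,3)2 3/4 ✓ · (1,4)2 2/4 ✗ · (1,6)2 0/1 ✗
Row 2: (2,2)2 4/4 ✓ · (2,3)2 4/6 ✓ · (2,4)1 2/5 ✗ · (2,5)1 3/5 ✓
Row 3: (3,1)2 3/3 ✓ · (3,2)2 5/5 ✓ · (3,4)1 2/6 ✗ · (3,6)1 1/3 ✗
Row 4: (4,2)2 3/3 ✓ · (4,3)2 3/4 ✓ · (4,4)2 2/3 ✓ · (4,5)2 2/4 ✗ · (4,6)2 1/2 ✗
Unsatisfied: (1,4), (1,6), (2,4), (3,4), (3,6), (4,5), (4,6) — 7 in total.

7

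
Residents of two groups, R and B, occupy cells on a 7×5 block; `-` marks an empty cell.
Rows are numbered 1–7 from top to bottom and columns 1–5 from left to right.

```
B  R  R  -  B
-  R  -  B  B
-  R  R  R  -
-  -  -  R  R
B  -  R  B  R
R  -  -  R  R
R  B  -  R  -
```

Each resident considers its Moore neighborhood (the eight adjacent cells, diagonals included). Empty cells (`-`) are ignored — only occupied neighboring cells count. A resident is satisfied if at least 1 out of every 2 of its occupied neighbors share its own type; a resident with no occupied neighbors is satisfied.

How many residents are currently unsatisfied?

(1,1)B 0/2 not
(1,2)R 2/3 satisfied
(1,3)R 2/3 satisfied
(1,5)B 2/2 satisfied
(2,2)R 4/5 satisfied
(2,4)B 2/5 not
(2,5)B 2/3 satisfied
(3,2)R 2/2 satisfied
(3,3)R 4/5 satisfied
(3,4)R 3/5 satisfied
(4,4)R 5/6 satisfied
(4,5)R 3/4 satisfied
(5,1)B 0/1 not
(5,3)R 2/3 satisfied
(5,4)B 0/6 not
(5,5)R 4/5 satisfied
(6,1)R 1/3 not
(6,4)R 4/5 satisfied
(6,5)R 3/4 satisfied
(7,1)R 1/2 satisfied
(7,2)B 0/2 not
(7,4)R 2/2 satisfied
Unsatisfied: (1,1), (2,4), (5,1), (5,4), (6,1), (7,2) — 6 in total.

6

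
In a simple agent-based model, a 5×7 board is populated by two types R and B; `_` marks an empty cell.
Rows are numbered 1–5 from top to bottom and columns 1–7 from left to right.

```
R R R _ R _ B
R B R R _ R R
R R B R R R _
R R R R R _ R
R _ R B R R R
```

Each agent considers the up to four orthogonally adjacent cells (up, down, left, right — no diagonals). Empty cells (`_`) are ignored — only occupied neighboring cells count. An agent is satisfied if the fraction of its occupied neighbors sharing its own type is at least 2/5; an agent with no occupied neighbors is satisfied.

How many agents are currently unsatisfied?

Row 1: (1,1)R 2/2 satisfied · (1,2)R 2/3 satisfied · (1,3)R 2/2 satisfied · (1,5)R 0/0 satisfied · (1,7)B 0/1 not
Row 2: (2,1)R 2/3 satisfied · (2,2)B 0/4 not · (2,3)R 2/4 satisfied · (2,4)R 2/2 satisfied · (2,6)R 2/2 satisfied · (2,7)R 1/2 satisfied
Row 3: (3,1)R 3/3 satisfied · (3,2)R 2/4 satisfied · (3,3)B 0/4 not · (3,4)R 3/4 satisfied · (3,5)R 3/3 satisfied · (3,6)R 2/2 satisfied
Row 4: (4,1)R 3/3 satisfied · (4,2)R 3/3 satisfied · (4,3)R 3/4 satisfied · (4,4)R 3/4 satisfied · (4,5)R 3/3 satisfied · (4,7)R 1/1 satisfied
Row 5: (5,1)R 1/1 satisfied · (5,3)R 1/2 satisfied · (5,4)B 0/3 not · (5,5)R 2/3 satisfied · (5,6)R 2/2 satisfied · (5,7)R 2/2 satisfied
Unsatisfied: (1,7), (2,2), (3,3), (5,4) — 4 in total.

4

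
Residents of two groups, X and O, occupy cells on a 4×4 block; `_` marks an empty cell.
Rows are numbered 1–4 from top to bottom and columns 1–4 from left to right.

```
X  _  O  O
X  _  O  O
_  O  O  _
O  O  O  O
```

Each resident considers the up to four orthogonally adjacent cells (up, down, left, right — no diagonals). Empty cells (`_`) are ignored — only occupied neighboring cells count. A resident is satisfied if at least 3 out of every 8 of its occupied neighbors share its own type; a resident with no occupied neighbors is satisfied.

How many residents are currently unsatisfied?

(1,1)X 1/1 satisfied
(1,3)O 2/2 satisfied
(1,4)O 2/2 satisfied
(2,1)X 1/1 satisfied
(2,3)O 3/3 satisfied
(2,4)O 2/2 satisfied
(3,2)O 2/2 satisfied
(3,3)O 3/3 satisfied
(4,1)O 1/1 satisfied
(4,2)O 3/3 satisfied
(4,3)O 3/3 satisfied
(4,4)O 1/1 satisfied
Every one meets the threshold.

0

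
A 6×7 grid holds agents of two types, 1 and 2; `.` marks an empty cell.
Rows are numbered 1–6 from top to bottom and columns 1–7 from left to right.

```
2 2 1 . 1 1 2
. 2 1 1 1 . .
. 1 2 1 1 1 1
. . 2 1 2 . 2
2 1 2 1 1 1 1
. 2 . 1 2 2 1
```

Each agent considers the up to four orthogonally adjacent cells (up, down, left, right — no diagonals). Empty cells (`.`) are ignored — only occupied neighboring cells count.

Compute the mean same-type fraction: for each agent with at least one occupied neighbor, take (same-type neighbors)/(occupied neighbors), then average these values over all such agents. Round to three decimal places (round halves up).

0.484

Row 1: (1,1)2 1/1 · (1,2)2 2/3 · (1,3)1 1/2 · (1,5)1 2/2 · (1,6)1 1/2 · (1,7)2 0/1
Row 2: (2,2)2 1/3 · (2,3)1 2/4 · (2,4)1 3/3 · (2,5)1 3/3
Row 3: (3,2)1 0/2 · (3,3)2 1/4 · (3,4)1 3/4 · (3,5)1 3/4 · (3,6)1 2/2 · (3,7)1 1/2
Row 4: (4,3)2 2/3 · (4,4)1 2/4 · (4,5)2 0/3 · (4,7)2 0/2
Row 5: (5,1)2 0/1 · (5,2)1 0/3 · (5,3)2 1/3 · (5,4)1 3/4 · (5,5)1 2/4 · (5,6)1 2/3 · (5,7)1 2/3
Row 6: (6,2)2 0/1 · (6,4)1 1/2 · (6,5)2 1/3 · (6,6)2 1/3 · (6,7)1 1/2
Sum over 32 agents: 1/1 + 2/3 + 1/2 + 2/2 + 1/2 + 0/1 + 1/3 + 2/4 + 3/3 + 3/3 + 0/2 + 1/4 + 3/4 + 3/4 + 2/2 + 1/2 + 2/3 + 2/4 + 0/3 + 0/2 + 0/1 + 0/3 + 1/3 + 3/4 + 2/4 + 2/3 + 2/3 + 0/1 + 1/2 + 1/3 + 1/3 + 1/2 = 31/2; mean = 31/2 ÷ 32 = 31/64 = 0.484375 → 0.484.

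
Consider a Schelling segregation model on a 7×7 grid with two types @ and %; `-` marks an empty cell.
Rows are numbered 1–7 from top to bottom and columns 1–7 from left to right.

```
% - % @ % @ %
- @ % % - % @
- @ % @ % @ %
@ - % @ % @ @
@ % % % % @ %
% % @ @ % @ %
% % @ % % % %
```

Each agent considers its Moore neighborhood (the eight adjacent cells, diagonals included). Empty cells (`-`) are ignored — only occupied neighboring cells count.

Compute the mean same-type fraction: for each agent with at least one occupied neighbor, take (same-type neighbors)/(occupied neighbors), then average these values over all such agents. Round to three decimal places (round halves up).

0.440

(1,1)% 0/1
(1,3)% 2/4
(1,4)@ 0/4
(1,5)% 2/4
(1,6)@ 1/4
(1,7)% 1/3
(2,2)@ 1/5
(2,3)% 3/7
(2,4)% 5/7
(2,6)% 4/7
(2,7)@ 2/5
(3,2)@ 2/5
(3,3)% 3/7
(3,4)@ 1/7
(3,5)% 3/7
(3,6)@ 3/7
(3,7)% 1/5
(4,1)@ 2/3
(4,3)% 4/7
(4,4)@ 1/8
(4,5)% 3/8
(4,6)@ 3/8
(4,7)@ 3/5
(5,1)@ 1/4
(5,2)% 4/7
(5,3)% 4/7
(5,4)% 5/8
(5,5)% 3/8
(5,6)@ 3/8
(5,7)% 1/5
(6,1)% 4/5
(6,2)% 5/8
(6,3)@ 2/8
(6,4)@ 2/8
(6,5)% 5/8
(6,6)@ 1/8
(6,7)% 3/5
(7,1)% 3/3
(7,2)% 3/5
(7,3)@ 2/5
(7,4)% 2/5
(7,5)% 3/5
(7,6)% 4/5
(7,7)% 2/3
Sum over 44 agents: 0/1 + 2/4 + 0/4 + 2/4 + 1/4 + 1/3 + 1/5 + 3/7 + 5/7 + 4/7 + 2/5 + 2/5 + 3/7 + 1/7 + 3/7 + 3/7 + 1/5 + 2/3 + 4/7 + 1/8 + 3/8 + 3/8 + 3/5 + 1/4 + 4/7 + 4/7 + 5/8 + 3/8 + 3/8 + 1/5 + 4/5 + 5/8 + 2/8 + 2/8 + 5/8 + 1/8 + 3/5 + 3/3 + 3/5 + 2/5 + 2/5 + 3/5 + 4/5 + 2/3 = 16253/840; mean = 16253/840 ÷ 44 = 16253/36960 = 0.439745… → 0.440.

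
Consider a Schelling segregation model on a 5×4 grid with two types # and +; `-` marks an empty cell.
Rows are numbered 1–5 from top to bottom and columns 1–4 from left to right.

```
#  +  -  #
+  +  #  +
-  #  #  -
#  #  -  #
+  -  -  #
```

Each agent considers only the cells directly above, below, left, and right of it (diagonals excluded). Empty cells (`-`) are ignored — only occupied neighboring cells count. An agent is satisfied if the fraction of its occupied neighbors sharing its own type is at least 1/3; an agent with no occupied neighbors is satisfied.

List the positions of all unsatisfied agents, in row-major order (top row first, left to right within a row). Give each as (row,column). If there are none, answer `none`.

(1,1), (1,4), (2,4), (5,1)

Row 1: (1,1)# 0/2 not · (1,2)+ 1/2 satisfied · (1,4)# 0/1 not
Row 2: (2,1)+ 1/2 satisfied · (2,2)+ 2/4 satisfied · (2,3)# 1/3 satisfied · (2,4)+ 0/2 not
Row 3: (3,2)# 2/3 satisfied · (3,3)# 2/2 satisfied
Row 4: (4,1)# 1/2 satisfied · (4,2)# 2/2 satisfied · (4,4)# 1/1 satisfied
Row 5: (5,1)+ 0/1 not · (5,4)# 1/1 satisfied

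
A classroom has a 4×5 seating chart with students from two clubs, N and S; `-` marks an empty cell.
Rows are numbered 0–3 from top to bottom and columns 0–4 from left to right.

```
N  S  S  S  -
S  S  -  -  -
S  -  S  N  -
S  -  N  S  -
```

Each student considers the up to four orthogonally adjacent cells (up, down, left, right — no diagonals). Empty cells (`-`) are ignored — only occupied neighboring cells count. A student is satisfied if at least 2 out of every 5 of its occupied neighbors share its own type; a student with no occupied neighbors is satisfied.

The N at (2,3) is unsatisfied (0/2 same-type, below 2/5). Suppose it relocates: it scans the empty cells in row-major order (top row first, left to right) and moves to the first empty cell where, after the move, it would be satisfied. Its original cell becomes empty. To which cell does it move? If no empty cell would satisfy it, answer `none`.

(1,4)

Vacating (2,3). Empty cells in order:
  (0,4): 0/1 same-type → still unsatisfied.
  (1,2): 0/3 same-type → still unsatisfied.
  (1,3): 0/1 same-type → still unsatisfied.
  (1,4): 0/0 same-type → satisfied — stop here.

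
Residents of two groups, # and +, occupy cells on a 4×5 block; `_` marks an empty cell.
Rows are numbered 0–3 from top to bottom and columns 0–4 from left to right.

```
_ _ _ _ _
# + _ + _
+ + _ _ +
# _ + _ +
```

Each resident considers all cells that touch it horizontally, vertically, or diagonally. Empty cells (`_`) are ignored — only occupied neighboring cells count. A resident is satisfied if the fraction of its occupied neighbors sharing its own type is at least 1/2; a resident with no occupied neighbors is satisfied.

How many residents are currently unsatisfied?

2

Row 1: (1,0)# 0/3 not · (1,1)+ 2/3 satisfied · (1,3)+ 1/1 satisfied
Row 2: (2,0)+ 2/4 satisfied · (2,1)+ 3/5 satisfied · (2,4)+ 2/2 satisfied
Row 3: (3,0)# 0/2 not · (3,2)+ 1/1 satisfied · (3,4)+ 1/1 satisfied
Unsatisfied: (1,0), (3,0) — 2 in total.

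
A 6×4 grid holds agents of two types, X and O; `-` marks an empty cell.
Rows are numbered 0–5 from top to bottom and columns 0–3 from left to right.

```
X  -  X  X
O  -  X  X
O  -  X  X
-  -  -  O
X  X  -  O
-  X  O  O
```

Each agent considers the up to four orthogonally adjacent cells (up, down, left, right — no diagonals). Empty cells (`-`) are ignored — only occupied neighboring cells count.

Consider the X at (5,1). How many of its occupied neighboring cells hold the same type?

1

Occupied neighbors of (5,1): (4,1)=X, (5,2)=O.
Same type (X): 1 of 2.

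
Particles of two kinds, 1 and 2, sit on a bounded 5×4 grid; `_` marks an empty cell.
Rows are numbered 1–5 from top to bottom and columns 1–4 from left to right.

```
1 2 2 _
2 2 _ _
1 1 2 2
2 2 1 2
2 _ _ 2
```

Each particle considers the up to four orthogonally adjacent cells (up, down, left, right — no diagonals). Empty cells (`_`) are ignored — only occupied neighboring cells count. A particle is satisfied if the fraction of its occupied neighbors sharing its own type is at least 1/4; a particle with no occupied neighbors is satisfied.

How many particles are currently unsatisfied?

2

(1,1)1 0/2 unhappy
(1,2)2 2/3 ok
(1,3)2 1/1 ok
(2,1)2 1/3 ok
(2,2)2 2/3 ok
(3,1)1 1/3 ok
(3,2)1 1/4 ok
(3,3)2 1/3 ok
(3,4)2 2/2 ok
(4,1)2 2/3 ok
(4,2)2 1/3 ok
(4,3)1 0/3 unhappy
(4,4)2 2/3 ok
(5,1)2 1/1 ok
(5,4)2 1/1 ok
Unsatisfied: (1,1), (4,3) — 2 in total.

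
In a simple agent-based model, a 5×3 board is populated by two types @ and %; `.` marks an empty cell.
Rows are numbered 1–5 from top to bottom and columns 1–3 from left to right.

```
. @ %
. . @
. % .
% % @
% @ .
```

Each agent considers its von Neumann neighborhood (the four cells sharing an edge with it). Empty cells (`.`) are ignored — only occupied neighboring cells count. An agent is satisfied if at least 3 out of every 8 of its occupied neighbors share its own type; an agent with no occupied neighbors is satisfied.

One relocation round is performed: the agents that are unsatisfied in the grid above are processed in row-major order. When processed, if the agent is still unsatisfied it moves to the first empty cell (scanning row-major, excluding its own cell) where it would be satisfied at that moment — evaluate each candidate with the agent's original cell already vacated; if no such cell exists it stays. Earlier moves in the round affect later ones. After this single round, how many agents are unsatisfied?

Initially unsatisfied (in order): (1,2), (1,3), (2,3), (4,3), (5,2).
  (1,2) → (1,1).
  (1,3) → (2,2).
  (2,3) → (1,2).
  (4,3) → (1,3).
  (5,2) → (2,1).
Resulting grid:
@ @ @
@ % .
. % .
% % .
% . .
Unsatisfied now: (2,2).

1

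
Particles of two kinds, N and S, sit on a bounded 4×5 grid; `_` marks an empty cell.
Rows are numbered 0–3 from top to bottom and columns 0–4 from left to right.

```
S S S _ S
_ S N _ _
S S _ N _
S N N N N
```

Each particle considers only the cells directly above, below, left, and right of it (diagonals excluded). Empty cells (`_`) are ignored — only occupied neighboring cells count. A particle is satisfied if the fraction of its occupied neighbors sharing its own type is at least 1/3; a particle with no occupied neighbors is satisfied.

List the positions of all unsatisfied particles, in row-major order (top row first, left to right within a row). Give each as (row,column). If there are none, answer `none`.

(0,0)S 1/1 satisfied
(0,1)S 3/3 satisfied
(0,2)S 1/2 satisfied
(0,4)S 0/0 satisfied
(1,1)S 2/3 satisfied
(1,2)N 0/2 not
(2,0)S 2/2 satisfied
(2,1)S 2/3 satisfied
(2,3)N 1/1 satisfied
(3,0)S 1/2 satisfied
(3,1)N 1/3 satisfied
(3,2)N 2/2 satisfied
(3,3)N 3/3 satisfied
(3,4)N 1/1 satisfied

(1,2)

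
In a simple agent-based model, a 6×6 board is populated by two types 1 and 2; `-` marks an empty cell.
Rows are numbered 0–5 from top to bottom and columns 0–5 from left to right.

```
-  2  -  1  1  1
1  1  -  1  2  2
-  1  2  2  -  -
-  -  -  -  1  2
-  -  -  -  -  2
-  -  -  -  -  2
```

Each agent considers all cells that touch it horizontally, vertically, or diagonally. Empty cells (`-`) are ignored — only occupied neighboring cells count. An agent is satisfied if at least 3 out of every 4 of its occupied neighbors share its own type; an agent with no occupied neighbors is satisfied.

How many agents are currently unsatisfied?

15

Row 0: (0,1)2 0/2 ✗ · (0,3)1 2/3 ✗ · (0,4)1 3/5 ✗ · (0,5)1 1/3 ✗
Row 1: (1,0)1 2/3 ✗ · (1,1)1 2/4 ✗ · (1,3)1 2/5 ✗ · (1,4)2 2/6 ✗ · (1,5)2 1/3 ✗
Row 2: (2,1)1 2/3 ✗ · (2,2)2 1/4 ✗ · (2,3)2 2/4 ✗
Row 3: (3,4)1 0/3 ✗ · (3,5)2 1/2 ✗
Row 4: (4,5)2 2/3 ✗
Row 5: (5,5)2 1/1 ✓
Unsatisfied: (0,1), (0,3), (0,4), (0,5), (1,0), (1,1), (1,3), (1,4), (1,5), (2,1), (2,2), (2,3), (3,4), (3,5), (4,5) — 15 in total.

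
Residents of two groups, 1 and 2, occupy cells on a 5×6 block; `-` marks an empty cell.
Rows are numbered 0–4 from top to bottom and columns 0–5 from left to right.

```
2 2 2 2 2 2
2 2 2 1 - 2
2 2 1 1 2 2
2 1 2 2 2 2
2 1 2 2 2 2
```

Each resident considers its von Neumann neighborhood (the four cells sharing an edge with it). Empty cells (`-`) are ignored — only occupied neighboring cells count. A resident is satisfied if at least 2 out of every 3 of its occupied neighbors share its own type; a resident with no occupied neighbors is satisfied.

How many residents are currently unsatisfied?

Row 0: (0,0)2 2/2 satisfied · (0,1)2 3/3 satisfied · (0,2)2 3/3 satisfied · (0,3)2 2/3 satisfied · (0,4)2 2/2 satisfied · (0,5)2 2/2 satisfied
Row 1: (1,0)2 3/3 satisfied · (1,1)2 4/4 satisfied · (1,2)2 2/4 not · (1,3)1 1/3 not · (1,5)2 2/2 satisfied
Row 2: (2,0)2 3/3 satisfied · (2,1)2 2/4 not · (2,2)1 1/4 not · (2,3)1 2/4 not · (2,4)2 2/3 satisfied · (2,5)2 3/3 satisfied
Row 3: (3,0)2 2/3 satisfied · (3,1)1 1/4 not · (3,2)2 2/4 not · (3,3)2 3/4 satisfied · (3,4)2 4/4 satisfied · (3,5)2 3/3 satisfied
Row 4: (4,0)2 1/2 not · (4,1)1 1/3 not · (4,2)2 2/3 satisfied · (4,3)2 3/3 satisfied · (4,4)2 3/3 satisfied · (4,5)2 2/2 satisfied
Unsatisfied: (1,2), (1,3), (2,1), (2,2), (2,3), (3,1), (3,2), (4,0), (4,1) — 9 in total.

9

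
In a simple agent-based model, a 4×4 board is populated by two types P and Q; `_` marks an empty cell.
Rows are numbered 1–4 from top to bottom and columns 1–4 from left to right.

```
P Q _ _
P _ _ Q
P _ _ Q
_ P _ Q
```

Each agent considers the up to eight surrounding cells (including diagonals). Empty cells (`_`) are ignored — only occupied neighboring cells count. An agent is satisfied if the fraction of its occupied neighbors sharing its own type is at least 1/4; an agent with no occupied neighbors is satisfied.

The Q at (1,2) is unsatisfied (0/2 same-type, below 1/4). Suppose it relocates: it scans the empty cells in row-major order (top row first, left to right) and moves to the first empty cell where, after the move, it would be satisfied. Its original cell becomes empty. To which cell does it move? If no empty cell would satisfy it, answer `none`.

Vacating (1,2). Empty cells in order:
  (1,3): 1/1 same-type → satisfied — stop here.

(1,3)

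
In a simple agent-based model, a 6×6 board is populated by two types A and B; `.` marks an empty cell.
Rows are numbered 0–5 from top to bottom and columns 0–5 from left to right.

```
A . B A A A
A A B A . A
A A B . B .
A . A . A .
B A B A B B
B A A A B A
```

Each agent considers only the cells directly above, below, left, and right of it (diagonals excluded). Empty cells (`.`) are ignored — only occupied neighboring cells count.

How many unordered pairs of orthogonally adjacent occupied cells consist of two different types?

Scan each occupied cell's neighbors to the right and below so each pair is counted once.
Row 0: A(0,0)–A(1,0)= B(0,2)–A(0,3)≠ B(0,2)–B(1,2)= A(0,3)–A(0,4)= A(0,3)–A(1,3)= A(0,4)–A(0,5)= A(0,5)–A(1,5)=  → 1/7 unlike.
Row 1: A(1,0)–A(1,1)= A(1,0)–A(2,0)= A(1,1)–B(1,2)≠ A(1,1)–A(2,1)= B(1,2)–A(1,3)≠ B(1,2)–B(2,2)=  → 2/6 unlike.
Row 2: A(2,0)–A(2,1)= A(2,0)–A(3,0)= A(2,1)–B(2,2)≠ B(2,2)–A(3,2)≠ B(2,4)–A(3,4)≠  → 3/5 unlike.
Row 3: A(3,0)–B(4,0)≠ A(3,2)–B(4,2)≠ A(3,4)–B(4,4)≠  → 3/3 unlike.
Row 4: B(4,0)–A(4,1)≠ B(4,0)–B(5,0)= A(4,1)–B(4,2)≠ A(4,1)–A(5,1)= B(4,2)–A(4,3)≠ B(4,2)–A(5,2)≠ A(4,3)–B(4,4)≠ A(4,3)–A(5,3)= B(4,4)–B(4,5)= B(4,4)–B(5,4)= B(4,5)–A(5,5)≠  → 6/11 unlike.
Row 5: B(5,0)–A(5,1)≠ A(5,1)–A(5,2)= A(5,2)–A(5,3)= A(5,3)–B(5,4)≠ B(5,4)–A(5,5)≠  → 3/5 unlike.
Total adjacent occupied pairs: 37; unlike-type pairs: 18.

18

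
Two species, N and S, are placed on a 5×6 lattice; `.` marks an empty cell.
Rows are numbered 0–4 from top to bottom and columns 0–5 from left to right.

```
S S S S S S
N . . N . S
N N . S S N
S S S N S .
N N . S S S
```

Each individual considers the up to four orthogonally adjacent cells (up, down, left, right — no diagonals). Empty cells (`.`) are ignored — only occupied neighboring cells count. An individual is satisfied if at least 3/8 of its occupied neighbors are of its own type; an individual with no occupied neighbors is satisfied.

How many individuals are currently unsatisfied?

Row 0: (0,0)S 1/2 ok · (0,1)S 2/2 ok · (0,2)S 2/2 ok · (0,3)S 2/3 ok · (0,4)S 2/2 ok · (0,5)S 2/2 ok
Row 1: (1,0)N 1/2 ok · (1,3)N 0/2 unhappy · (1,5)S 1/2 ok
Row 2: (2,0)N 2/3 ok · (2,1)N 1/2 ok · (2,3)S 1/3 unhappy · (2,4)S 2/3 ok · (2,5)N 0/2 unhappy
Row 3: (3,0)S 1/3 unhappy · (3,1)S 2/4 ok · (3,2)S 1/2 ok · (3,3)N 0/4 unhappy · (3,4)S 2/3 ok
Row 4: (4,0)N 1/2 ok · (4,1)N 1/2 ok · (4,3)S 1/2 ok · (4,4)S 3/3 ok · (4,5)S 1/1 ok
Unsatisfied: (1,3), (2,3), (2,5), (3,0), (3,3) — 5 in total.

5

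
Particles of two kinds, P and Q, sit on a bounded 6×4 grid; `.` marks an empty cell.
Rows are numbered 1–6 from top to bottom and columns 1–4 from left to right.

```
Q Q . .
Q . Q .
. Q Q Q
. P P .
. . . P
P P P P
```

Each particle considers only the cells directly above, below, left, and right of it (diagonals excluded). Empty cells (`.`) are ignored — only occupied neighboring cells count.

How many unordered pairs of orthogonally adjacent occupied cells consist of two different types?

2

Scan each occupied cell's neighbors to the right and below so each pair is counted once.
From row 1: 0 unlike of 2 pairs (running 0/2).
From row 2: 0 unlike of 1 pairs (running 0/3).
From row 3: 2 unlike of 4 pairs (running 2/7).
From row 4: 0 unlike of 1 pairs (running 2/8).
From row 5: 0 unlike of 1 pairs (running 2/9).
From row 6: 0 unlike of 3 pairs (running 2/12).
Total adjacent occupied pairs: 12; unlike-type pairs: 2.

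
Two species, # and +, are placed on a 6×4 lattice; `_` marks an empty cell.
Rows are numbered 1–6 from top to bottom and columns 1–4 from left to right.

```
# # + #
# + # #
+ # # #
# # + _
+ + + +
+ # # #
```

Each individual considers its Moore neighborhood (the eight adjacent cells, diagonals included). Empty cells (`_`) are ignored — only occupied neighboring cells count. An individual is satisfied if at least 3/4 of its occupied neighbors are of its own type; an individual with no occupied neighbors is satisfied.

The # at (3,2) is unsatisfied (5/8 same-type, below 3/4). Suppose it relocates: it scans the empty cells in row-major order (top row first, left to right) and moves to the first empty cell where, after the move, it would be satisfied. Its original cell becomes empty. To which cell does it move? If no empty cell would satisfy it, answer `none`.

none

Vacating (3,2). Empty cells in order:
  (4,4): 2/5 same-type → still unsatisfied.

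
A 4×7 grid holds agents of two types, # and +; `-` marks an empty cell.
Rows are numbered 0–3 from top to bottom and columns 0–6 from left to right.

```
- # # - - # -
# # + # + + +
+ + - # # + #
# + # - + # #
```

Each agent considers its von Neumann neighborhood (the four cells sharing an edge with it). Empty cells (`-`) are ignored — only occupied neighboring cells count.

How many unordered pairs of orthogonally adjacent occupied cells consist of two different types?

Scan each occupied cell's neighbors to the right and below so each pair is counted once.
Row 0: #(0,1)–#(0,2)= #(0,1)–#(1,1)= #(0,2)–+(1,2)≠ #(0,5)–+(1,5)≠  → 2/4 unlike.
Row 1: #(1,0)–#(1,1)= #(1,0)–+(2,0)≠ #(1,1)–+(1,2)≠ #(1,1)–+(2,1)≠ +(1,2)–#(1,3)≠ #(1,3)–+(1,4)≠ #(1,3)–#(2,3)= +(1,4)–+(1,5)= +(1,4)–#(2,4)≠ +(1,5)–+(1,6)= +(1,5)–+(2,5)= +(1,6)–#(2,6)≠  → 7/12 unlike.
Row 2: +(2,0)–+(2,1)= +(2,0)–#(3,0)≠ +(2,1)–+(3,1)= #(2,3)–#(2,4)= #(2,4)–+(2,5)≠ #(2,4)–+(3,4)≠ +(2,5)–#(2,6)≠ +(2,5)–#(3,5)≠ #(2,6)–#(3,6)=  → 5/9 unlike.
Row 3: #(3,0)–+(3,1)≠ +(3,1)–#(3,2)≠ +(3,4)–#(3,5)≠ #(3,5)–#(3,6)=  → 3/4 unlike.
Total adjacent occupied pairs: 29; unlike-type pairs: 17.

17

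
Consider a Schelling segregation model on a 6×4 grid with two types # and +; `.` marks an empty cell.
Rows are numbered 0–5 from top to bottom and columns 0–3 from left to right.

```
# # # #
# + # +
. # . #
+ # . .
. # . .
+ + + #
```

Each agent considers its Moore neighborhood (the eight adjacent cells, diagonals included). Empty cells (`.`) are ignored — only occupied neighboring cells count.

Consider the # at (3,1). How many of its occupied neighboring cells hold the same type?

2

Occupied neighbors of (3,1): (2,1)=#, (3,0)=+, (4,1)=#.
Same type (#): 2 of 3.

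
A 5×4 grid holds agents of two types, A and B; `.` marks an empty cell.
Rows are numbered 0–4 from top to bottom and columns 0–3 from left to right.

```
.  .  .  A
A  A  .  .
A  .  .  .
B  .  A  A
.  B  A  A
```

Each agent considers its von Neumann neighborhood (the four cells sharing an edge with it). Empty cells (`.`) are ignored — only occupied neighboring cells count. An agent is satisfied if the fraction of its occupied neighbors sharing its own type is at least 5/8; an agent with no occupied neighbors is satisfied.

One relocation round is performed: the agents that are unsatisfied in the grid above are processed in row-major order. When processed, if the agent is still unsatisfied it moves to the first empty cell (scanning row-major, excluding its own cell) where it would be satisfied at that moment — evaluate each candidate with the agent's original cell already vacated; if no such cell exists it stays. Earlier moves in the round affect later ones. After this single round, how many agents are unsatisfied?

0

Initially unsatisfied (in order): (2,0), (3,0), (4,1).
  (2,0) → (0,0).
  (3,0): now satisfied by earlier moves; stays.
  (4,1) → (4,0).
Resulting grid:
A . . A
A A . .
. . . .
B . A A
B . A A
All satisfied now.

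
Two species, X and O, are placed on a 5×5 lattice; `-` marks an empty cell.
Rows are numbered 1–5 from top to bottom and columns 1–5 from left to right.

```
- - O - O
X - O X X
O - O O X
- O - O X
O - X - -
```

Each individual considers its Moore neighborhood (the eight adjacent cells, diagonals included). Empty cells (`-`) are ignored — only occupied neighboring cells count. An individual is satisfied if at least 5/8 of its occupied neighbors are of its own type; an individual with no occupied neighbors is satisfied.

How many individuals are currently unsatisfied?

Row 1: (1,3)O 1/2 ✗ · (1,5)O 0/2 ✗
Row 2: (2,1)X 0/1 ✗ · (2,3)O 3/4 ✓ · (2,4)X 2/7 ✗ · (2,5)X 2/4 ✗
Row 3: (3,1)O 1/2 ✗ · (3,3)O 4/5 ✓ · (3,4)O 3/7 ✗ · (3,5)X 3/5 ✗
Row 4: (4,2)O 3/4 ✓ · (4,4)O 2/5 ✗ · (4,5)X 1/3 ✗
Row 5: (5,1)O 1/1 ✓ · (5,3)X 0/2 ✗
Unsatisfied: (1,3), (1,5), (2,1), (2,4), (2,5), (3,1), (3,4), (3,5), (4,4), (4,5), (5,3) — 11 in total.

11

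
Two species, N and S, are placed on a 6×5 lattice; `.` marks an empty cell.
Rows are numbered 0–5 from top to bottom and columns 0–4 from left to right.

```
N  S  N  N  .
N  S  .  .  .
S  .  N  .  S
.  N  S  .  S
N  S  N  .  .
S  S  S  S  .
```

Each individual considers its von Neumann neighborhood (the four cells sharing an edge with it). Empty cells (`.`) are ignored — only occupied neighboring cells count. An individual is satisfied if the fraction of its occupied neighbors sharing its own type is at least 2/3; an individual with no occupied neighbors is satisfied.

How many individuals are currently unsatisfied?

Row 0: (0,0)N 1/2 not · (0,1)S 1/3 not · (0,2)N 1/2 not · (0,3)N 1/1 satisfied
Row 1: (1,0)N 1/3 not · (1,1)S 1/2 not
Row 2: (2,0)S 0/1 not · (2,2)N 0/1 not · (2,4)S 1/1 satisfied
Row 3: (3,1)N 0/2 not · (3,2)S 0/3 not · (3,4)S 1/1 satisfied
Row 4: (4,0)N 0/2 not · (4,1)S 1/4 not · (4,2)N 0/3 not
Row 5: (5,0)S 1/2 not · (5,1)S 3/3 satisfied · (5,2)S 2/3 satisfied · (5,3)S 1/1 satisfied
Unsatisfied: (0,0), (0,1), (0,2), (1,0), (1,1), (2,0), (2,2), (3,1), (3,2), (4,0), (4,1), (4,2), (5,0) — 13 in total.

13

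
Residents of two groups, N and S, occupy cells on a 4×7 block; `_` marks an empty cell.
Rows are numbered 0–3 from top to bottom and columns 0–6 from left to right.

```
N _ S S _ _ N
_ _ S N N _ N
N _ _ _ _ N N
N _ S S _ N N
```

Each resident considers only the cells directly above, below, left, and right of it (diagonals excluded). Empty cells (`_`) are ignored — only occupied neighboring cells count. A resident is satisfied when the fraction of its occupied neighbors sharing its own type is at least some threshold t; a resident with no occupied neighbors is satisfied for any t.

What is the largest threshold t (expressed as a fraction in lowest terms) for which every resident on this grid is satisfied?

1/3

(0,0)N — no occupied neighbors
(0,2)S 2/2
(0,3)S 1/2
(0,6)N 1/1
(1,2)S 1/2
(1,3)N 1/3
(1,4)N 1/1
(1,6)N 2/2
(2,0)N 1/1
(2,5)N 2/2
(2,6)N 3/3
(3,0)N 1/1
(3,2)S 1/1
(3,3)S 1/1
(3,5)N 2/2
(3,6)N 2/2
The smallest same-type fraction is 1/3 at (1,3), which reduces to 1/3. Any threshold above that leaves this resident unsatisfied.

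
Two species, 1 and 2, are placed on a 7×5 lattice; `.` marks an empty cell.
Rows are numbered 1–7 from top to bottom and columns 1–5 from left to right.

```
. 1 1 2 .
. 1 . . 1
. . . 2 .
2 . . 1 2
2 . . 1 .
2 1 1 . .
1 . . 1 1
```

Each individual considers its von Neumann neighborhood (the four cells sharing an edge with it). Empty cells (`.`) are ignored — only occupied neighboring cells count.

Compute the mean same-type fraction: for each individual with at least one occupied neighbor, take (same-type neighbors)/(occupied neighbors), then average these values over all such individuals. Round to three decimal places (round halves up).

0.604

Row 1: (1,2)1 2/2 · (1,3)1 1/2 · (1,4)2 0/1
Row 2: (2,2)1 1/1 · (2,5)1 — no occupied neighbors
Row 3: (3,4)2 0/1
Row 4: (4,1)2 1/1 · (4,4)1 1/3 · (4,5)2 0/1
Row 5: (5,1)2 2/2 · (5,4)1 1/1
Row 6: (6,1)2 1/3 · (6,2)1 1/2 · (6,3)1 1/1
Row 7: (7,1)1 0/1 · (7,4)1 1/1 · (7,5)1 1/1
Sum over 16 individuals: 2/2 + 1/2 + 0/1 + 1/1 + 0/1 + 1/1 + 1/3 + 0/1 + 2/2 + 1/1 + 1/3 + 1/2 + 1/1 + 0/1 + 1/1 + 1/1 = 29/3; mean = 29/3 ÷ 16 = 29/48 = 0.604166… → 0.604.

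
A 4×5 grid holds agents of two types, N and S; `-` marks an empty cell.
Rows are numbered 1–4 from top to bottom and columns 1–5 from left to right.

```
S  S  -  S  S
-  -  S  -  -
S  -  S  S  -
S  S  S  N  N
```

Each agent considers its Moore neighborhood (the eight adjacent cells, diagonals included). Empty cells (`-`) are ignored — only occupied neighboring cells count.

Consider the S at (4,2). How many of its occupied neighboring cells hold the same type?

4

Occupied neighbors of (4,2): (3,1)=S, (3,3)=S, (4,1)=S, (4,3)=S.
Same type (S): 4 of 4.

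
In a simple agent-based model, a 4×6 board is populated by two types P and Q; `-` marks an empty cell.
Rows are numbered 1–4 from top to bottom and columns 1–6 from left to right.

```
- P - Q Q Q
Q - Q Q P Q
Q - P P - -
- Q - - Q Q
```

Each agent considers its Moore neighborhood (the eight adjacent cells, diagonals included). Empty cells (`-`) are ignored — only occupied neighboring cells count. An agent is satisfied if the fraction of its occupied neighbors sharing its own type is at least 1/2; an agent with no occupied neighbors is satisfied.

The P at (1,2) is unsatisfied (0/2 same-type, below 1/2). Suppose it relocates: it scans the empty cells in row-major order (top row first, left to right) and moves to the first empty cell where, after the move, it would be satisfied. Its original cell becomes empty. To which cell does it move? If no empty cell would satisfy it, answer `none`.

(4,3)

Vacating (1,2). Empty cells in order:
  (1,1): 0/1 same-type → still unsatisfied.
  (1,3): 0/3 same-type → still unsatisfied.
  (2,2): 1/4 same-type → still unsatisfied.
  (3,2): 1/5 same-type → still unsatisfied.
  (3,5): 2/6 same-type → still unsatisfied.
  (3,6): 1/4 same-type → still unsatisfied.
  (4,1): 0/2 same-type → still unsatisfied.
  (4,3): 2/3 same-type → satisfied — stop here.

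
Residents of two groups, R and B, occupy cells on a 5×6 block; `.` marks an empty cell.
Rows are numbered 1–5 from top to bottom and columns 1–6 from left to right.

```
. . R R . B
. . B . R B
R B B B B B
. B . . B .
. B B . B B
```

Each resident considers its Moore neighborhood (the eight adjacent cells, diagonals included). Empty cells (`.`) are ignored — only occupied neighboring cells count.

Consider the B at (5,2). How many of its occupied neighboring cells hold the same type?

Occupied neighbors of (5,2): (4,2)=B, (5,3)=B.
Same type (B): 2 of 2.

2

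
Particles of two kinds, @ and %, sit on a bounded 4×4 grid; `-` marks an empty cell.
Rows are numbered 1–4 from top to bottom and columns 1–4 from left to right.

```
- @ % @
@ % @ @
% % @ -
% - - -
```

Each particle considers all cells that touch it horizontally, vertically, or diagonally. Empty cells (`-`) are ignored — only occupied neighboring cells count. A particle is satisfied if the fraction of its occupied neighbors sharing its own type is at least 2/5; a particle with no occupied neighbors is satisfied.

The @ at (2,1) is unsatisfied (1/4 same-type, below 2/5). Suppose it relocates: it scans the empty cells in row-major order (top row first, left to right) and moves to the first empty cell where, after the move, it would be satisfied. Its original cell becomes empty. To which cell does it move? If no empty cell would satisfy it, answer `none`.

(1,1)

Vacating (2,1). Empty cells in order:
  (1,1): 1/2 same-type → satisfied — stop here.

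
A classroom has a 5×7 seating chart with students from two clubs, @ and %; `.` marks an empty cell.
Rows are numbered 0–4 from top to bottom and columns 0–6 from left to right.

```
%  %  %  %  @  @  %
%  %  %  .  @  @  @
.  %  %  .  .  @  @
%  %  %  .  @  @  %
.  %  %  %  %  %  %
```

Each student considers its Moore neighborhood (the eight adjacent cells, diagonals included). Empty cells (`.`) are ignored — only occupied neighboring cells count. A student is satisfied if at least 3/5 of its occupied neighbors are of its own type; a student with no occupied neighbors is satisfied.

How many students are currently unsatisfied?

6

(0,0)% 3/3 satisfied
(0,1)% 5/5 satisfied
(0,2)% 4/4 satisfied
(0,3)% 2/4 not
(0,4)@ 3/4 satisfied
(0,5)@ 4/5 satisfied
(0,6)% 0/3 not
(1,0)% 4/4 satisfied
(1,1)% 7/7 satisfied
(1,2)% 6/6 satisfied
(1,4)@ 4/5 satisfied
(1,5)@ 6/7 satisfied
(1,6)@ 4/5 satisfied
(2,1)% 7/7 satisfied
(2,2)% 5/5 satisfied
(2,5)@ 6/7 satisfied
(2,6)@ 4/5 satisfied
(3,0)% 3/3 satisfied
(3,1)% 6/6 satisfied
(3,2)% 6/6 satisfied
(3,4)@ 2/5 not
(3,5)@ 3/7 not
(3,6)% 2/5 not
(4,1)% 4/4 satisfied
(4,2)% 4/4 satisfied
(4,3)% 3/4 satisfied
(4,4)% 2/4 not
(4,5)% 3/5 satisfied
(4,6)% 2/3 satisfied
Unsatisfied: (0,3), (0,6), (3,4), (3,5), (3,6), (4,4) — 6 in total.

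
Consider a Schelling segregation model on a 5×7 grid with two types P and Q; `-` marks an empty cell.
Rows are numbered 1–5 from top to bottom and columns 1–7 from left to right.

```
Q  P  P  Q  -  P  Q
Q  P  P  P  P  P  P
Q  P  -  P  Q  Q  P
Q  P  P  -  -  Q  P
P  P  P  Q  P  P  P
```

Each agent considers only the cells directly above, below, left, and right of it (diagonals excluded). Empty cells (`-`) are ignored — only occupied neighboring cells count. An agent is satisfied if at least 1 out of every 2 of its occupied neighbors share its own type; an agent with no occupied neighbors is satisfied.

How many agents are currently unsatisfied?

6

Row 1: (1,1)Q 1/2 ✓ · (1,2)P 2/3 ✓ · (1,3)P 2/3 ✓ · (1,4)Q 0/2 ✗ · (1,6)P 1/2 ✓ · (1,7)Q 0/2 ✗
Row 2: (2,1)Q 2/3 ✓ · (2,2)P 3/4 ✓ · (2,3)P 3/3 ✓ · (2,4)P 3/4 ✓ · (2,5)P 2/3 ✓ · (2,6)P 3/4 ✓ · (2,7)P 2/3 ✓
Row 3: (3,1)Q 2/3 ✓ · (3,2)P 2/3 ✓ · (3,4)P 1/2 ✓ · (3,5)Q 1/3 ✗ · (3,6)Q 2/4 ✓ · (3,7)P 2/3 ✓
Row 4: (4,1)Q 1/3 ✗ · (4,2)P 3/4 ✓ · (4,3)P 2/2 ✓ · (4,6)Q 1/3 ✗ · (4,7)P 2/3 ✓
Row 5: (5,1)P 1/2 ✓ · (5,2)P 3/3 ✓ · (5,3)P 2/3 ✓ · (5,4)Q 0/2 ✗ · (5,5)P 1/2 ✓ · (5,6)P 2/3 ✓ · (5,7)P 2/2 ✓
Unsatisfied: (1,4), (1,7), (3,5), (4,1), (4,6), (5,4) — 6 in total.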